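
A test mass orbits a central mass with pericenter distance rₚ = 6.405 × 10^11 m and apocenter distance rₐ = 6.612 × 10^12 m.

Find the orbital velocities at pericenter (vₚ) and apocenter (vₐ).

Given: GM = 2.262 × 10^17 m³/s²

Use the vis-viva equation v² = GM(2/r − 1/a) with a = (rₚ + rₐ)/2 = (6.405e+11 + 6.612e+12)/2 = 3.62625e+12 m.
vₚ = √(GM · (2/rₚ − 1/a)) = √(2.262e+17 · (2/6.405e+11 − 1/3.62625e+12)) m/s ≈ 802.5 m/s = 802.5 m/s.
vₐ = √(GM · (2/rₐ − 1/a)) = √(2.262e+17 · (2/6.612e+12 − 1/3.62625e+12)) m/s ≈ 77.73 m/s = 77.73 m/s.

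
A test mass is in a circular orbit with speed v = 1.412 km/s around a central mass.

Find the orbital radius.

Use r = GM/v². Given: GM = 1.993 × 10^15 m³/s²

Convert to SI: v = 1.412 km/s = 1412 m/s.
For a circular orbit, v² = GM / r, so r = GM / v².
r = 1.993e+15 / (1412)² m ≈ 9.996e+08 m = 999.6 Mm.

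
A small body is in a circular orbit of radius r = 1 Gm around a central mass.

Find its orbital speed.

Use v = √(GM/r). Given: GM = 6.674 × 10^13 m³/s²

Convert to SI: r = 1 Gm = 1e+09 m.
For a circular orbit, gravity supplies the centripetal force, so v = √(GM / r).
v = √(6.674e+13 / 1e+09) m/s ≈ 258.3 m/s = 258.3 m/s.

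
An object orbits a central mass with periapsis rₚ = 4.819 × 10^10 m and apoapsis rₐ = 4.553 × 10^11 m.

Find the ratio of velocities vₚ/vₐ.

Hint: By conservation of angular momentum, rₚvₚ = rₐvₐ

Conservation of angular momentum gives rₚvₚ = rₐvₐ, so vₚ/vₐ = rₐ/rₚ.
vₚ/vₐ = 4.553e+11 / 4.819e+10 ≈ 9.448.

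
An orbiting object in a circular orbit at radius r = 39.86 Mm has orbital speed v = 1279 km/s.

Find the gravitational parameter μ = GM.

Convert to SI: r = 39.86 Mm = 3.986e+07 m; v = 1279 km/s = 1.279e+06 m/s.
For a circular orbit v² = GM/r, so GM = v² · r.
GM = (1.279e+06)² · 3.986e+07 m³/s² ≈ 6.52e+19 m³/s² = 6.52 × 10^19 m³/s².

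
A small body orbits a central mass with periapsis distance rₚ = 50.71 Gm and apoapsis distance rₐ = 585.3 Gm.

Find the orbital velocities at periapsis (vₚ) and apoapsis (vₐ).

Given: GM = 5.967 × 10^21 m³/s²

Convert to SI: rₚ = 50.71 Gm = 5.071e+10 m; rₐ = 585.3 Gm = 5.853e+11 m.
Use the vis-viva equation v² = GM(2/r − 1/a) with a = (rₚ + rₐ)/2 = (5.071e+10 + 5.853e+11)/2 = 3.18005e+11 m.
vₚ = √(GM · (2/rₚ − 1/a)) = √(5.967e+21 · (2/5.071e+10 − 1/3.18005e+11)) m/s ≈ 4.654e+05 m/s = 465.4 km/s.
vₐ = √(GM · (2/rₐ − 1/a)) = √(5.967e+21 · (2/5.853e+11 − 1/3.18005e+11)) m/s ≈ 4.032e+04 m/s = 40.32 km/s.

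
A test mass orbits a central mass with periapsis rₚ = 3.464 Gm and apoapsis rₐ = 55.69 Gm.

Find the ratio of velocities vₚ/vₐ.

Convert to SI: rₚ = 3.464 Gm = 3.464e+09 m; rₐ = 55.69 Gm = 5.569e+10 m.
Conservation of angular momentum gives rₚvₚ = rₐvₐ, so vₚ/vₐ = rₐ/rₚ.
vₚ/vₐ = 5.569e+10 / 3.464e+09 ≈ 16.08.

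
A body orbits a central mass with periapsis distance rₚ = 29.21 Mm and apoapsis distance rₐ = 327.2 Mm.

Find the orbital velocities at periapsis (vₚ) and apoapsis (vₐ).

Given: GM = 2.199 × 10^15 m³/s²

Convert to SI: rₚ = 29.21 Mm = 2.921e+07 m; rₐ = 327.2 Mm = 3.272e+08 m.
Use the vis-viva equation v² = GM(2/r − 1/a) with a = (rₚ + rₐ)/2 = (2.921e+07 + 3.272e+08)/2 = 1.78205e+08 m.
vₚ = √(GM · (2/rₚ − 1/a)) = √(2.199e+15 · (2/2.921e+07 − 1/1.78205e+08)) m/s ≈ 1.176e+04 m/s = 11.76 km/s.
vₐ = √(GM · (2/rₐ − 1/a)) = √(2.199e+15 · (2/3.272e+08 − 1/1.78205e+08)) m/s ≈ 1050 m/s = 1.05 km/s.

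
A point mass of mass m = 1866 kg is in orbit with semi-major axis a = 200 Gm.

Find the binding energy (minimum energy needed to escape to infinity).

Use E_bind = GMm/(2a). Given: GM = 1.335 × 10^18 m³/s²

Convert to SI: a = 200 Gm = 2e+11 m.
Total orbital energy is E = −GMm/(2a); binding energy is E_bind = −E = GMm/(2a).
E_bind = 1.335e+18 · 1866 / (2 · 2e+11) J ≈ 6.228e+09 J = 6.228 GJ.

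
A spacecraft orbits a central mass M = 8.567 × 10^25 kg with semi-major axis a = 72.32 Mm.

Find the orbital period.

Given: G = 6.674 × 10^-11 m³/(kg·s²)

Convert to SI: a = 72.32 Mm = 7.232e+07 m.
GM = G · M = 6.674e-11 · 8.567e+25 = 5.71762e+15 m³/s².
Kepler's third law: T = 2π √(a³ / GM).
Substituting a = 7.232e+07 m and GM = 5.71762e+15 m³/s²:
T = 2π √((7.232e+07)³ / 5.71762e+15) s
T ≈ 5.11e+04 s = 14.2 hours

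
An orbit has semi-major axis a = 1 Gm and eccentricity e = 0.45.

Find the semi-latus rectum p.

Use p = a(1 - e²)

Convert to SI: a = 1 Gm = 1e+09 m.
p = a (1 − e²).
p = 1e+09 · (1 − (0.45)²) = 1e+09 · 0.7975 ≈ 7.975e+08 m = 797.5 Mm.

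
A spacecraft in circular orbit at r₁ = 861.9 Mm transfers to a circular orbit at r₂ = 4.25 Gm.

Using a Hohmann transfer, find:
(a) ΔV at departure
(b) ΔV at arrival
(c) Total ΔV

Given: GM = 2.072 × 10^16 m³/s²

Convert to SI: r₁ = 861.9 Mm = 8.619e+08 m; r₂ = 4.25 Gm = 4.25e+09 m.
Transfer semi-major axis: a_t = (r₁ + r₂)/2 = (8.619e+08 + 4.25e+09)/2 = 2.55595e+09 m.
Circular speeds: v₁ = √(GM/r₁) = 4903.05 m/s, v₂ = √(GM/r₂) = 2208.01 m/s.
Transfer speeds (vis-viva v² = GM(2/r − 1/a_t)): v₁ᵗ = 6322.44 m/s, v₂ᵗ = 1282.19 m/s.
(a) ΔV₁ = |v₁ᵗ − v₁| ≈ 1419 m/s = 1.419 km/s.
(b) ΔV₂ = |v₂ − v₂ᵗ| ≈ 925.8 m/s = 925.8 m/s.
(c) ΔV_total = ΔV₁ + ΔV₂ ≈ 2345 m/s = 2.345 km/s.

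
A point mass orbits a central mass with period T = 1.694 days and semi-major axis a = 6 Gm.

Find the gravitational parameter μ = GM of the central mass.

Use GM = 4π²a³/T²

Convert to SI: T = 1.694 days = 146362 s; a = 6 Gm = 6e+09 m.
GM = 4π² · a³ / T².
GM = 4π² · (6e+09)³ / (146362)² m³/s² ≈ 3.981e+20 m³/s² = 3.981 × 10^20 m³/s².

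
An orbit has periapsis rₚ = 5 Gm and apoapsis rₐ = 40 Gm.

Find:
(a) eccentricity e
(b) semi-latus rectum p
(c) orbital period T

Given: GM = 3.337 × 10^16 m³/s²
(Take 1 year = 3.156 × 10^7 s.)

Convert to SI: rₚ = 5 Gm = 5e+09 m; rₐ = 40 Gm = 4e+10 m.
(a) e = (rₐ − rₚ)/(rₐ + rₚ) = (4e+10 − 5e+09)/(4e+10 + 5e+09) ≈ 0.7778
(b) From a = (rₚ + rₐ)/2 = 2.25e+10 m and e = (rₐ − rₚ)/(rₐ + rₚ) = 0.777778, p = a(1 − e²) = 2.25e+10 · (1 − (0.777778)²) ≈ 8.889e+09 m
(c) With a = (rₚ + rₐ)/2 = 2.25e+10 m, T = 2π √(a³/GM) = 2π √((2.25e+10)³/3.337e+16) s ≈ 1.161e+08 s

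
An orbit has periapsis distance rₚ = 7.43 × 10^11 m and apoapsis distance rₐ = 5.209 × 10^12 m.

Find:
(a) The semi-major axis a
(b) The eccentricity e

(a) a = (rₚ + rₐ) / 2 = (7.43e+11 + 5.209e+12) / 2 ≈ 2.976e+12 m = 2.976 × 10^12 m.
(b) e = (rₐ − rₚ) / (rₐ + rₚ) = (5.209e+12 − 7.43e+11) / (5.209e+12 + 7.43e+11) ≈ 0.7503.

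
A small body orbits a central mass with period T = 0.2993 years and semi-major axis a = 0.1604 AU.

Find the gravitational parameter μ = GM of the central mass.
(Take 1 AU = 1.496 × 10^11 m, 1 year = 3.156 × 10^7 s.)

Convert to SI: T = 0.2993 years = 9.44591e+06 s; a = 0.1604 AU = 2.39958e+10 m.
GM = 4π² · a³ / T².
GM = 4π² · (2.39958e+10)³ / (9.44591e+06)² m³/s² ≈ 6.113e+18 m³/s² = 6.113 × 10^18 m³/s².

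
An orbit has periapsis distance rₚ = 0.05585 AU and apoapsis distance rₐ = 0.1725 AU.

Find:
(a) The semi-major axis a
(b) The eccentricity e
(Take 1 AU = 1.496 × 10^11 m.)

Convert to SI: rₚ = 0.05585 AU = 8.35516e+09 m; rₐ = 0.1725 AU = 2.5806e+10 m.
(a) a = (rₚ + rₐ) / 2 = (8.35516e+09 + 2.5806e+10) / 2 ≈ 1.708e+10 m = 0.1142 AU.
(b) e = (rₐ − rₚ) / (rₐ + rₚ) = (2.5806e+10 − 8.35516e+09) / (2.5806e+10 + 8.35516e+09) ≈ 0.5108.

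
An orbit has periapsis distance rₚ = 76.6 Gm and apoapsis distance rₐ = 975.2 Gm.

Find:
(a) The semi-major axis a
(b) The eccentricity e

Convert to SI: rₚ = 76.6 Gm = 7.66e+10 m; rₐ = 975.2 Gm = 9.752e+11 m.
(a) a = (rₚ + rₐ) / 2 = (7.66e+10 + 9.752e+11) / 2 ≈ 5.259e+11 m = 525.9 Gm.
(b) e = (rₐ − rₚ) / (rₐ + rₚ) = (9.752e+11 − 7.66e+10) / (9.752e+11 + 7.66e+10) ≈ 0.8543.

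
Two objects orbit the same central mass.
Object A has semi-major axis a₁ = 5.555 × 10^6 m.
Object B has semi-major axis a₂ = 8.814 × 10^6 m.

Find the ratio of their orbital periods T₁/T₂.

From Kepler's third law, (T₁/T₂)² = (a₁/a₂)³, so T₁/T₂ = (a₁/a₂)^(3/2).
a₁/a₂ = 5.555e+06 / 8.814e+06 = 0.630247.
T₁/T₂ = (0.630247)^(3/2) ≈ 0.5003.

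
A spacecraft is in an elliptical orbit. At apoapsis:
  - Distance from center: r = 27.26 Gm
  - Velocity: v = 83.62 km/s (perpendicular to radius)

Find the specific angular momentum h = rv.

Convert to SI: r = 27.26 Gm = 2.726e+10 m; v = 83.62 km/s = 83620 m/s.
With v perpendicular to r, h = r · v.
h = 2.726e+10 · 83620 m²/s ≈ 2.279e+15 m²/s.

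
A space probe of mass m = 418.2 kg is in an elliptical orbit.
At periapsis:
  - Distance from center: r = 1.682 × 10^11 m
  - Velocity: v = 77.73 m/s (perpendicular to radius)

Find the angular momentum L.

Since v is perpendicular to r, L = m · v · r.
L = 418.2 · 77.73 · 1.682e+11 kg·m²/s ≈ 5.468e+15 kg·m²/s.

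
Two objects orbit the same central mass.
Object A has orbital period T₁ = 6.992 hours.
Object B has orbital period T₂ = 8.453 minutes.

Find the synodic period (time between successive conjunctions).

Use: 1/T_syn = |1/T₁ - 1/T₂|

Convert to SI: T₁ = 6.992 hours = 25171.2 s; T₂ = 8.453 minutes = 507.18 s.
T_syn = |T₁ · T₂ / (T₁ − T₂)|.
T_syn = |25171.2 · 507.18 / (25171.2 − 507.18)| s ≈ 517.6 s = 8.627 minutes.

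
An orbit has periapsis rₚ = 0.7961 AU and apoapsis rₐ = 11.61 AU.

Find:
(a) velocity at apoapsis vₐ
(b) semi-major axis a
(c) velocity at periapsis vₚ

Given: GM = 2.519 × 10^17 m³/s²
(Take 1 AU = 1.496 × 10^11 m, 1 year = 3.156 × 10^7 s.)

Convert to SI: rₚ = 0.7961 AU = 1.19097e+11 m; rₐ = 11.61 AU = 1.73686e+12 m.
(a) With a = (rₚ + rₐ)/2 = 9.27976e+11 m, vₐ = √(GM (2/rₐ − 1/a)) = √(2.519e+17 · (2/1.73686e+12 − 1/9.27976e+11)) m/s ≈ 136.4 m/s
(b) a = (rₚ + rₐ)/2 = (1.19097e+11 + 1.73686e+12)/2 ≈ 9.28e+11 m
(c) With a = (rₚ + rₐ)/2 = 9.27976e+11 m, vₚ = √(GM (2/rₚ − 1/a)) = √(2.519e+17 · (2/1.19097e+11 − 1/9.27976e+11)) m/s ≈ 1990 m/s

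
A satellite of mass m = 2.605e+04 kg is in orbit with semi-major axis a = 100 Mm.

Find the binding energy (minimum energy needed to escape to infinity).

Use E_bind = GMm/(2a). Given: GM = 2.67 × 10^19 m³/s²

Convert to SI: a = 100 Mm = 1e+08 m.
Total orbital energy is E = −GMm/(2a); binding energy is E_bind = −E = GMm/(2a).
E_bind = 2.67e+19 · 2.605e+04 / (2 · 1e+08) J ≈ 3.478e+15 J = 3.478 PJ.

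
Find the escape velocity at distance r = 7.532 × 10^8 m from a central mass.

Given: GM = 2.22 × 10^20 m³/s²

Escape velocity comes from setting total energy to zero: ½v² − GM/r = 0 ⇒ v_esc = √(2GM / r).
v_esc = √(2 · 2.22e+20 / 7.532e+08) m/s ≈ 7.678e+05 m/s = 767.8 km/s.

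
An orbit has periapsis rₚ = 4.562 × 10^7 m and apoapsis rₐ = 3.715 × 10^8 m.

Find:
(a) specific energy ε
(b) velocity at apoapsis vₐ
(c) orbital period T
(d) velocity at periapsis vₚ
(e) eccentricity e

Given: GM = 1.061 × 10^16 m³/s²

(a) With a = (rₚ + rₐ)/2 = 2.0856e+08 m, ε = −GM/(2a) = −1.061e+16/(2 · 2.0856e+08) J/kg ≈ -2.544e+07 J/kg
(b) With a = (rₚ + rₐ)/2 = 2.0856e+08 m, vₐ = √(GM (2/rₐ − 1/a)) = √(1.061e+16 · (2/3.715e+08 − 1/2.0856e+08)) m/s ≈ 2499 m/s
(c) With a = (rₚ + rₐ)/2 = 2.0856e+08 m, T = 2π √(a³/GM) = 2π √((2.0856e+08)³/1.061e+16) s ≈ 1.837e+05 s
(d) With a = (rₚ + rₐ)/2 = 2.0856e+08 m, vₚ = √(GM (2/rₚ − 1/a)) = √(1.061e+16 · (2/4.562e+07 − 1/2.0856e+08)) m/s ≈ 2.035e+04 m/s
(e) e = (rₐ − rₚ)/(rₐ + rₚ) = (3.715e+08 − 4.562e+07)/(3.715e+08 + 4.562e+07) ≈ 0.7813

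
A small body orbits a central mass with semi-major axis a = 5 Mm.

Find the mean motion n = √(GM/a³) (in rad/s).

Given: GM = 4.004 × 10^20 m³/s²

Convert to SI: a = 5 Mm = 5e+06 m.
n = √(GM / a³).
n = √(4.004e+20 / (5e+06)³) rad/s ≈ 1.79 rad/s.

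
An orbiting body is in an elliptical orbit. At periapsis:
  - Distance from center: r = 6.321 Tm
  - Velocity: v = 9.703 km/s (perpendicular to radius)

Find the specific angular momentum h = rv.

Convert to SI: r = 6.321 Tm = 6.321e+12 m; v = 9.703 km/s = 9703 m/s.
With v perpendicular to r, h = r · v.
h = 6.321e+12 · 9703 m²/s ≈ 6.133e+16 m²/s.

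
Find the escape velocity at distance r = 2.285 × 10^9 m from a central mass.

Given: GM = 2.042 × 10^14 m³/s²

Escape velocity comes from setting total energy to zero: ½v² − GM/r = 0 ⇒ v_esc = √(2GM / r).
v_esc = √(2 · 2.042e+14 / 2.285e+09) m/s ≈ 422.8 m/s = 422.8 m/s.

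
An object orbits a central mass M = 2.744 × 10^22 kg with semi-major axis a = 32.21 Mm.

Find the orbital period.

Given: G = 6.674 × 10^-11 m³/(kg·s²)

Convert to SI: a = 32.21 Mm = 3.221e+07 m.
GM = G · M = 6.674e-11 · 2.744e+22 = 1.83135e+12 m³/s².
Kepler's third law: T = 2π √(a³ / GM).
Substituting a = 3.221e+07 m and GM = 1.83135e+12 m³/s²:
T = 2π √((3.221e+07)³ / 1.83135e+12) s
T ≈ 8.488e+05 s = 9.824 days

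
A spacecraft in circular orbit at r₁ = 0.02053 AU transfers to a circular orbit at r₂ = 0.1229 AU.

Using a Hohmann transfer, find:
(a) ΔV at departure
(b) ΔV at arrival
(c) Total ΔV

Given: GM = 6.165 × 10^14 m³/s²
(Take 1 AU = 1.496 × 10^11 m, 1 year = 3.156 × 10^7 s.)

Convert to SI: r₁ = 0.02053 AU = 3.07129e+09 m; r₂ = 0.1229 AU = 1.83858e+10 m.
Transfer semi-major axis: a_t = (r₁ + r₂)/2 = (3.07129e+09 + 1.83858e+10)/2 = 1.07286e+10 m.
Circular speeds: v₁ = √(GM/r₁) = 448.029 m/s, v₂ = √(GM/r₂) = 183.115 m/s.
Transfer speeds (vis-viva v² = GM(2/r − 1/a_t)): v₁ᵗ = 586.512 m/s, v₂ᵗ = 97.9748 m/s.
(a) ΔV₁ = |v₁ᵗ − v₁| ≈ 138.5 m/s = 0.02921 AU/year.
(b) ΔV₂ = |v₂ − v₂ᵗ| ≈ 85.14 m/s = 0.01796 AU/year.
(c) ΔV_total = ΔV₁ + ΔV₂ ≈ 223.6 m/s = 0.04718 AU/year.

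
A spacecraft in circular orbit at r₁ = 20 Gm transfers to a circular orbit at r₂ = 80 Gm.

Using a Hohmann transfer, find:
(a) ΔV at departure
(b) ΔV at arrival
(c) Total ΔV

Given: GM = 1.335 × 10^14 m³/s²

Convert to SI: r₁ = 20 Gm = 2e+10 m; r₂ = 80 Gm = 8e+10 m.
Transfer semi-major axis: a_t = (r₁ + r₂)/2 = (2e+10 + 8e+10)/2 = 5e+10 m.
Circular speeds: v₁ = √(GM/r₁) = 81.7007 m/s, v₂ = √(GM/r₂) = 40.8503 m/s.
Transfer speeds (vis-viva v² = GM(2/r − 1/a_t)): v₁ᵗ = 103.344 m/s, v₂ᵗ = 25.836 m/s.
(a) ΔV₁ = |v₁ᵗ − v₁| ≈ 21.64 m/s = 21.64 m/s.
(b) ΔV₂ = |v₂ − v₂ᵗ| ≈ 15.01 m/s = 15.01 m/s.
(c) ΔV_total = ΔV₁ + ΔV₂ ≈ 36.66 m/s = 36.66 m/s.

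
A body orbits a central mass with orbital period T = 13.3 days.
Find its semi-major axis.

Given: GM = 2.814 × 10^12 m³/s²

Convert to SI: T = 13.3 days = 1.14912e+06 s.
Invert Kepler's third law: a = (GM · T² / (4π²))^(1/3).
Substituting T = 1.14912e+06 s and GM = 2.814e+12 m³/s²:
a = (2.814e+12 · (1.14912e+06)² / (4π²))^(1/3) m
a ≈ 4.549e+07 m = 45.49 Mm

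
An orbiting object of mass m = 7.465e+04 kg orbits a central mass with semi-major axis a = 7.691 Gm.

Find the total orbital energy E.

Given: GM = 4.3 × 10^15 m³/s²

Convert to SI: a = 7.691 Gm = 7.691e+09 m.
E = −GMm / (2a).
E = −4.3e+15 · 7.465e+04 / (2 · 7.691e+09) J ≈ -2.087e+10 J = -20.87 GJ.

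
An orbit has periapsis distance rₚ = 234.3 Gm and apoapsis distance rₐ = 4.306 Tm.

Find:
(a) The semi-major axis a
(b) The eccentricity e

Convert to SI: rₚ = 234.3 Gm = 2.343e+11 m; rₐ = 4.306 Tm = 4.306e+12 m.
(a) a = (rₚ + rₐ) / 2 = (2.343e+11 + 4.306e+12) / 2 ≈ 2.27e+12 m = 2.27 Tm.
(b) e = (rₐ − rₚ) / (rₐ + rₚ) = (4.306e+12 − 2.343e+11) / (4.306e+12 + 2.343e+11) ≈ 0.8968.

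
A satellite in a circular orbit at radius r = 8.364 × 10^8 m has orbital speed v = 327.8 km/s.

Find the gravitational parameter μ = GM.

Convert to SI: v = 327.8 km/s = 327800 m/s.
For a circular orbit v² = GM/r, so GM = v² · r.
GM = (327800)² · 8.364e+08 m³/s² ≈ 8.987e+19 m³/s² = 8.987 × 10^19 m³/s².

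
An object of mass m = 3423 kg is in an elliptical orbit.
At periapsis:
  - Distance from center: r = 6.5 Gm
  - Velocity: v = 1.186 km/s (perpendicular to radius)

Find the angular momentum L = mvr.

Convert to SI: r = 6.5 Gm = 6.5e+09 m; v = 1.186 km/s = 1186 m/s.
Since v is perpendicular to r, L = m · v · r.
L = 3423 · 1186 · 6.5e+09 kg·m²/s ≈ 2.639e+16 kg·m²/s.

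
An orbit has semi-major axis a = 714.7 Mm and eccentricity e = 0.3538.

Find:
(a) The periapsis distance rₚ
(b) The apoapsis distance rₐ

Convert to SI: a = 714.7 Mm = 7.147e+08 m.
(a) rₚ = a(1 − e) = 7.147e+08 · (1 − 0.3538) = 7.147e+08 · 0.6462 ≈ 4.618e+08 m = 461.8 Mm.
(b) rₐ = a(1 + e) = 7.147e+08 · (1 + 0.3538) = 7.147e+08 · 1.3538 ≈ 9.676e+08 m = 967.6 Mm.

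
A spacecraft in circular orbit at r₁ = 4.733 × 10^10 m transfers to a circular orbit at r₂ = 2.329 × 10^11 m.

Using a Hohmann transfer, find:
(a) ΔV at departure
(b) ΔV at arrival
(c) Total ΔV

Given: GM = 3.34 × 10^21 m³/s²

Transfer semi-major axis: a_t = (r₁ + r₂)/2 = (4.733e+10 + 2.329e+11)/2 = 1.40115e+11 m.
Circular speeds: v₁ = √(GM/r₁) = 265647 m/s, v₂ = √(GM/r₂) = 119754 m/s.
Transfer speeds (vis-viva v² = GM(2/r − 1/a_t)): v₁ᵗ = 342490 m/s, v₂ᵗ = 69600.8 m/s.
(a) ΔV₁ = |v₁ᵗ − v₁| ≈ 7.684e+04 m/s = 76.84 km/s.
(b) ΔV₂ = |v₂ − v₂ᵗ| ≈ 5.015e+04 m/s = 50.15 km/s.
(c) ΔV_total = ΔV₁ + ΔV₂ ≈ 1.27e+05 m/s = 127 km/s.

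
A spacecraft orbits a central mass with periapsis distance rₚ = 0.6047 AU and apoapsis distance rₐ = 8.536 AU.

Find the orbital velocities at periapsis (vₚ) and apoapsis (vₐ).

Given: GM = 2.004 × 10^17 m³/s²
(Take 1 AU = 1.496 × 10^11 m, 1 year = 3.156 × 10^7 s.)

Convert to SI: rₚ = 0.6047 AU = 9.04631e+10 m; rₐ = 8.536 AU = 1.27699e+12 m.
Use the vis-viva equation v² = GM(2/r − 1/a) with a = (rₚ + rₐ)/2 = (9.04631e+10 + 1.27699e+12)/2 = 6.83724e+11 m.
vₚ = √(GM · (2/rₚ − 1/a)) = √(2.004e+17 · (2/9.04631e+10 − 1/6.83724e+11)) m/s ≈ 2034 m/s = 0.4291 AU/year.
vₐ = √(GM · (2/rₐ − 1/a)) = √(2.004e+17 · (2/1.27699e+12 − 1/6.83724e+11)) m/s ≈ 144.1 m/s = 0.0304 AU/year.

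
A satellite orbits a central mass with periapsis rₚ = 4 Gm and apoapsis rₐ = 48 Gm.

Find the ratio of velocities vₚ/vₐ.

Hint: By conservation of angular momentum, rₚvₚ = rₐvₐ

Convert to SI: rₚ = 4 Gm = 4e+09 m; rₐ = 48 Gm = 4.8e+10 m.
Conservation of angular momentum gives rₚvₚ = rₐvₐ, so vₚ/vₐ = rₐ/rₚ.
vₚ/vₐ = 4.8e+10 / 4e+09 ≈ 12.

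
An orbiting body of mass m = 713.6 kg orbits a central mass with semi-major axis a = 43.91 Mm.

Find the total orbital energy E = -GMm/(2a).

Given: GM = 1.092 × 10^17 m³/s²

Convert to SI: a = 43.91 Mm = 4.391e+07 m.
E = −GMm / (2a).
E = −1.092e+17 · 713.6 / (2 · 4.391e+07) J ≈ -8.873e+11 J = -887.3 GJ.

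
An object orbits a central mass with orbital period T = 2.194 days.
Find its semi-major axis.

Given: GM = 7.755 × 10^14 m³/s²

Convert to SI: T = 2.194 days = 189562 s.
Invert Kepler's third law: a = (GM · T² / (4π²))^(1/3).
Substituting T = 189562 s and GM = 7.755e+14 m³/s²:
a = (7.755e+14 · (189562)² / (4π²))^(1/3) m
a ≈ 8.904e+07 m = 89.04 Mm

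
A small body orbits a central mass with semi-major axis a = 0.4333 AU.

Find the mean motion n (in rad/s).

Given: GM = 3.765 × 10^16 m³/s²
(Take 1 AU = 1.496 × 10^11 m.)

Convert to SI: a = 0.4333 AU = 6.48217e+10 m.
n = √(GM / a³).
n = √(3.765e+16 / (6.48217e+10)³) rad/s ≈ 1.176e-08 rad/s.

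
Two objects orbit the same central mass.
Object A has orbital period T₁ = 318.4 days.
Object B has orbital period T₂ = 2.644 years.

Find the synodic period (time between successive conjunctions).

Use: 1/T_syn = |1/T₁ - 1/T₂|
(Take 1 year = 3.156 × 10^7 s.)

Convert to SI: T₁ = 318.4 days = 2.75098e+07 s; T₂ = 2.644 years = 8.34446e+07 s.
T_syn = |T₁ · T₂ / (T₁ − T₂)|.
T_syn = |2.75098e+07 · 8.34446e+07 / (2.75098e+07 − 8.34446e+07)| s ≈ 4.104e+07 s = 1.3 years.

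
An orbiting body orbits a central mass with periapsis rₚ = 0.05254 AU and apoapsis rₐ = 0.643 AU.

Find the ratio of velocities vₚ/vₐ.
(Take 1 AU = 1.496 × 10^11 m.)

Convert to SI: rₚ = 0.05254 AU = 7.85998e+09 m; rₐ = 0.643 AU = 9.61928e+10 m.
Conservation of angular momentum gives rₚvₚ = rₐvₐ, so vₚ/vₐ = rₐ/rₚ.
vₚ/vₐ = 9.61928e+10 / 7.85998e+09 ≈ 12.24.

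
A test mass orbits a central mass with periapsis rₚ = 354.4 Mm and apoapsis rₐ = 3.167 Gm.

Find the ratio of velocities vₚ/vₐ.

Convert to SI: rₚ = 354.4 Mm = 3.544e+08 m; rₐ = 3.167 Gm = 3.167e+09 m.
Conservation of angular momentum gives rₚvₚ = rₐvₐ, so vₚ/vₐ = rₐ/rₚ.
vₚ/vₐ = 3.167e+09 / 3.544e+08 ≈ 8.936.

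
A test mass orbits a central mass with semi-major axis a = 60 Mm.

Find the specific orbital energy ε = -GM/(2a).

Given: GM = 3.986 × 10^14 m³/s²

Convert to SI: a = 60 Mm = 6e+07 m.
ε = −GM / (2a).
ε = −3.986e+14 / (2 · 6e+07) J/kg ≈ -3.322e+06 J/kg = -3.322 MJ/kg.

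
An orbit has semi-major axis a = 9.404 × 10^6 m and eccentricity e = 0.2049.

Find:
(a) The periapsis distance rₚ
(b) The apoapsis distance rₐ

(a) rₚ = a(1 − e) = 9.404e+06 · (1 − 0.2049) = 9.404e+06 · 0.7951 ≈ 7.477e+06 m = 7.477 × 10^6 m.
(b) rₐ = a(1 + e) = 9.404e+06 · (1 + 0.2049) = 9.404e+06 · 1.2049 ≈ 1.133e+07 m = 1.133 × 10^7 m.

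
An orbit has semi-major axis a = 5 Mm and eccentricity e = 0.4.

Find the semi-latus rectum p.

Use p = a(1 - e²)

Convert to SI: a = 5 Mm = 5e+06 m.
p = a (1 − e²).
p = 5e+06 · (1 − (0.4)²) = 5e+06 · 0.84 ≈ 4.2e+06 m = 4.2 Mm.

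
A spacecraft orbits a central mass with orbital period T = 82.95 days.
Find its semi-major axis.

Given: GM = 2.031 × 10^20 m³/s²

Convert to SI: T = 82.95 days = 7.16688e+06 s.
Invert Kepler's third law: a = (GM · T² / (4π²))^(1/3).
Substituting T = 7.16688e+06 s and GM = 2.031e+20 m³/s²:
a = (2.031e+20 · (7.16688e+06)² / (4π²))^(1/3) m
a ≈ 6.417e+10 m = 64.17 Gm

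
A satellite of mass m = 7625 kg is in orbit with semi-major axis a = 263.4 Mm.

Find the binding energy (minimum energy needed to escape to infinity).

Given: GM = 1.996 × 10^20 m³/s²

Convert to SI: a = 263.4 Mm = 2.634e+08 m.
Total orbital energy is E = −GMm/(2a); binding energy is E_bind = −E = GMm/(2a).
E_bind = 1.996e+20 · 7625 / (2 · 2.634e+08) J ≈ 2.889e+15 J = 2.889 PJ.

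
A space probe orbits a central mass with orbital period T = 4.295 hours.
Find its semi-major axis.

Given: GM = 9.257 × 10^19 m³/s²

Convert to SI: T = 4.295 hours = 15462 s.
Invert Kepler's third law: a = (GM · T² / (4π²))^(1/3).
Substituting T = 15462 s and GM = 9.257e+19 m³/s²:
a = (9.257e+19 · (15462)² / (4π²))^(1/3) m
a ≈ 8.245e+08 m = 824.5 Mm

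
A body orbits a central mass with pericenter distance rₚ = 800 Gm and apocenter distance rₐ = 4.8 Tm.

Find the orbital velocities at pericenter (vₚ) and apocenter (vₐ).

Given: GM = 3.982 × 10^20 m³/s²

Convert to SI: rₚ = 800 Gm = 8e+11 m; rₐ = 4.8 Tm = 4.8e+12 m.
Use the vis-viva equation v² = GM(2/r − 1/a) with a = (rₚ + rₐ)/2 = (8e+11 + 4.8e+12)/2 = 2.8e+12 m.
vₚ = √(GM · (2/rₚ − 1/a)) = √(3.982e+20 · (2/8e+11 − 1/2.8e+12)) m/s ≈ 2.921e+04 m/s = 29.21 km/s.
vₐ = √(GM · (2/rₐ − 1/a)) = √(3.982e+20 · (2/4.8e+12 − 1/2.8e+12)) m/s ≈ 4869 m/s = 4.869 km/s.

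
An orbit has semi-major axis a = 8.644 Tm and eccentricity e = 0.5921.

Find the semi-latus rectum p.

Convert to SI: a = 8.644 Tm = 8.644e+12 m.
p = a (1 − e²).
p = 8.644e+12 · (1 − (0.5921)²) = 8.644e+12 · 0.649418 ≈ 5.614e+12 m = 5.614 Tm.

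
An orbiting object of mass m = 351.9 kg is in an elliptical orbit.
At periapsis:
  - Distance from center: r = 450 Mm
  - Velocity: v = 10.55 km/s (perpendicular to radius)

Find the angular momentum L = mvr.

Convert to SI: r = 450 Mm = 4.5e+08 m; v = 10.55 km/s = 10550 m/s.
Since v is perpendicular to r, L = m · v · r.
L = 351.9 · 10550 · 4.5e+08 kg·m²/s ≈ 1.671e+15 kg·m²/s.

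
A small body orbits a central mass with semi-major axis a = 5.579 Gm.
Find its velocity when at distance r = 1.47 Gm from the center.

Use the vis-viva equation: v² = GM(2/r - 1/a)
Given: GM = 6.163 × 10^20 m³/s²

Convert to SI: a = 5.579 Gm = 5.579e+09 m; r = 1.47 Gm = 1.47e+09 m.
Vis-viva: v = √(GM · (2/r − 1/a)).
2/r − 1/a = 2/1.47e+09 − 1/5.579e+09 = 1.1813e-09 m⁻¹.
v = √(6.163e+20 · 1.1813e-09) m/s ≈ 8.533e+05 m/s = 853.3 km/s.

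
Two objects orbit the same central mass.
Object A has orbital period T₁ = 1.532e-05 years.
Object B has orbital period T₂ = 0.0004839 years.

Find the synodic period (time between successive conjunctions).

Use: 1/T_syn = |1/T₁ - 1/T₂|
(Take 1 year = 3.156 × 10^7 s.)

Convert to SI: T₁ = 1.532e-05 years = 483.499 s; T₂ = 0.0004839 years = 15271.9 s.
T_syn = |T₁ · T₂ / (T₁ − T₂)|.
T_syn = |483.499 · 15271.9 / (483.499 − 15271.9)| s ≈ 499.3 s = 1.582e-05 years.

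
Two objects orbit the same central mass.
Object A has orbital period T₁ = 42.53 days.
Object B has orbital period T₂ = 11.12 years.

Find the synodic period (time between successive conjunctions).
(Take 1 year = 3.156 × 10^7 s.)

Convert to SI: T₁ = 42.53 days = 3.67459e+06 s; T₂ = 11.12 years = 3.50947e+08 s.
T_syn = |T₁ · T₂ / (T₁ − T₂)|.
T_syn = |3.67459e+06 · 3.50947e+08 / (3.67459e+06 − 3.50947e+08)| s ≈ 3.713e+06 s = 42.98 days.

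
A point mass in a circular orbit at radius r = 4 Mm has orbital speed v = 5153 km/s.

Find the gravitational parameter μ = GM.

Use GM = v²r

Convert to SI: r = 4 Mm = 4e+06 m; v = 5153 km/s = 5.153e+06 m/s.
For a circular orbit v² = GM/r, so GM = v² · r.
GM = (5.153e+06)² · 4e+06 m³/s² ≈ 1.062e+20 m³/s² = 1.062 × 10^20 m³/s².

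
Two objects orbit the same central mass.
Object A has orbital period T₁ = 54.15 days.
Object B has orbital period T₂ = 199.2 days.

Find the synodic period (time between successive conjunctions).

Convert to SI: T₁ = 54.15 days = 4.67856e+06 s; T₂ = 199.2 days = 1.72109e+07 s.
T_syn = |T₁ · T₂ / (T₁ − T₂)|.
T_syn = |4.67856e+06 · 1.72109e+07 / (4.67856e+06 − 1.72109e+07)| s ≈ 6.425e+06 s = 74.37 days.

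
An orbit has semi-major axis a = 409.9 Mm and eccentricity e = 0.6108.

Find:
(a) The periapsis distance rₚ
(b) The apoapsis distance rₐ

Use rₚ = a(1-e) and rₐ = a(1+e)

Convert to SI: a = 409.9 Mm = 4.099e+08 m.
(a) rₚ = a(1 − e) = 4.099e+08 · (1 − 0.6108) = 4.099e+08 · 0.3892 ≈ 1.595e+08 m = 159.5 Mm.
(b) rₐ = a(1 + e) = 4.099e+08 · (1 + 0.6108) = 4.099e+08 · 1.6108 ≈ 6.603e+08 m = 660.3 Mm.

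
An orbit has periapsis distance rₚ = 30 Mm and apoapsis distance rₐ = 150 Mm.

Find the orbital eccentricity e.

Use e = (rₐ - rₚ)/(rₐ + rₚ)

Convert to SI: rₚ = 30 Mm = 3e+07 m; rₐ = 150 Mm = 1.5e+08 m.
e = (rₐ − rₚ) / (rₐ + rₚ).
e = (1.5e+08 − 3e+07) / (1.5e+08 + 3e+07) = 1.2e+08 / 1.8e+08 ≈ 0.6667.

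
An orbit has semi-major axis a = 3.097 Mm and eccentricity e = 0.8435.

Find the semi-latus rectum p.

Convert to SI: a = 3.097 Mm = 3.097e+06 m.
p = a (1 − e²).
p = 3.097e+06 · (1 − (0.8435)²) = 3.097e+06 · 0.288508 ≈ 8.935e+05 m = 893.5 km.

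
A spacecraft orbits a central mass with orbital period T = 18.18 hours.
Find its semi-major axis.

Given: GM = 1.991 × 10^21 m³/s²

Convert to SI: T = 18.18 hours = 65448 s.
Invert Kepler's third law: a = (GM · T² / (4π²))^(1/3).
Substituting T = 65448 s and GM = 1.991e+21 m³/s²:
a = (1.991e+21 · (65448)² / (4π²))^(1/3) m
a ≈ 6e+09 m = 6 Gm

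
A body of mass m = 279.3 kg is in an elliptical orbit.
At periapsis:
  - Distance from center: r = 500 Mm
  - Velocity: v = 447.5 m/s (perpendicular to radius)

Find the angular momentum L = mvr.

Convert to SI: r = 500 Mm = 5e+08 m.
Since v is perpendicular to r, L = m · v · r.
L = 279.3 · 447.5 · 5e+08 kg·m²/s ≈ 6.249e+13 kg·m²/s.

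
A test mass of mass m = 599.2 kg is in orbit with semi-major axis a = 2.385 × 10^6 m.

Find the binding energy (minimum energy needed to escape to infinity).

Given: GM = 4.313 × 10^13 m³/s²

Total orbital energy is E = −GMm/(2a); binding energy is E_bind = −E = GMm/(2a).
E_bind = 4.313e+13 · 599.2 / (2 · 2.385e+06) J ≈ 5.418e+09 J = 5.418 GJ.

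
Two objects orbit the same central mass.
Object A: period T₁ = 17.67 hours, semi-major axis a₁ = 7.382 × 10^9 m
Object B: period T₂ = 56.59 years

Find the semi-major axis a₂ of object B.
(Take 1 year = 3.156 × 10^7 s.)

Convert to SI: T₁ = 17.67 hours = 63612 s; T₂ = 56.59 years = 1.78598e+09 s.
Kepler's third law: (T₁/T₂)² = (a₁/a₂)³ ⇒ a₂ = a₁ · (T₂/T₁)^(2/3).
T₂/T₁ = 1.78598e+09 / 63612 = 28076.2.
a₂ = 7.382e+09 · (28076.2)^(2/3) m ≈ 6.819e+12 m = 6.819 × 10^12 m.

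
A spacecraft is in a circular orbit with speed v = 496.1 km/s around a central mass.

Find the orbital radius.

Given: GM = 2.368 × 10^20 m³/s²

Convert to SI: v = 496.1 km/s = 496100 m/s.
For a circular orbit, v² = GM / r, so r = GM / v².
r = 2.368e+20 / (496100)² m ≈ 9.622e+08 m = 962.2 Mm.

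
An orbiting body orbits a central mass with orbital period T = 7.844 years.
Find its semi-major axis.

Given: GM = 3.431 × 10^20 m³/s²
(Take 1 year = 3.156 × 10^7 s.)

Convert to SI: T = 7.844 years = 2.47557e+08 s.
Invert Kepler's third law: a = (GM · T² / (4π²))^(1/3).
Substituting T = 2.47557e+08 s and GM = 3.431e+20 m³/s²:
a = (3.431e+20 · (2.47557e+08)² / (4π²))^(1/3) m
a ≈ 8.106e+11 m = 810.6 Gm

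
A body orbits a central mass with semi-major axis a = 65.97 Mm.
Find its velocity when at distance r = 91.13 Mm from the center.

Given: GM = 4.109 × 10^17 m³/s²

Convert to SI: a = 65.97 Mm = 6.597e+07 m; r = 91.13 Mm = 9.113e+07 m.
Vis-viva: v = √(GM · (2/r − 1/a)).
2/r − 1/a = 2/9.113e+07 − 1/6.597e+07 = 6.78826e-09 m⁻¹.
v = √(4.109e+17 · 6.78826e-09) m/s ≈ 5.281e+04 m/s = 52.81 km/s.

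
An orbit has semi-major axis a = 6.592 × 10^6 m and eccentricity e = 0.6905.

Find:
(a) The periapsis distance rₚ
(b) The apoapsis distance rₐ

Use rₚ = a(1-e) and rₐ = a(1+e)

(a) rₚ = a(1 − e) = 6.592e+06 · (1 − 0.6905) = 6.592e+06 · 0.3095 ≈ 2.04e+06 m = 2.04 × 10^6 m.
(b) rₐ = a(1 + e) = 6.592e+06 · (1 + 0.6905) = 6.592e+06 · 1.6905 ≈ 1.114e+07 m = 1.114 × 10^7 m.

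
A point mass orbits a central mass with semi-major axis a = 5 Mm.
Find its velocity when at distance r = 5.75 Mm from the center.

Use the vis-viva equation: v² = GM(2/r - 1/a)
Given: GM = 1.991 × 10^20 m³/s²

Convert to SI: a = 5 Mm = 5e+06 m; r = 5.75 Mm = 5.75e+06 m.
Vis-viva: v = √(GM · (2/r − 1/a)).
2/r − 1/a = 2/5.75e+06 − 1/5e+06 = 1.47826e-07 m⁻¹.
v = √(1.991e+20 · 1.47826e-07) m/s ≈ 5.425e+06 m/s = 5425 km/s.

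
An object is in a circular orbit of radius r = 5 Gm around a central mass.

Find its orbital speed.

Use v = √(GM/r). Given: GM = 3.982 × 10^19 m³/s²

Convert to SI: r = 5 Gm = 5e+09 m.
For a circular orbit, gravity supplies the centripetal force, so v = √(GM / r).
v = √(3.982e+19 / 5e+09) m/s ≈ 8.924e+04 m/s = 89.24 km/s.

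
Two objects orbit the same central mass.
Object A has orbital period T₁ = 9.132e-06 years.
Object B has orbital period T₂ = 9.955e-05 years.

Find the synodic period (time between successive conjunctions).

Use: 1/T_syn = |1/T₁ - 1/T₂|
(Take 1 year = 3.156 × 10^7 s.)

Convert to SI: T₁ = 9.132e-06 years = 288.206 s; T₂ = 9.955e-05 years = 3141.8 s.
T_syn = |T₁ · T₂ / (T₁ − T₂)|.
T_syn = |288.206 · 3141.8 / (288.206 − 3141.8)| s ≈ 317.3 s = 1.005e-05 years.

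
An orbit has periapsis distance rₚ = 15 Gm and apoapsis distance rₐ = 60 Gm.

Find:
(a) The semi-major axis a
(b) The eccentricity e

Convert to SI: rₚ = 15 Gm = 1.5e+10 m; rₐ = 60 Gm = 6e+10 m.
(a) a = (rₚ + rₐ) / 2 = (1.5e+10 + 6e+10) / 2 ≈ 3.75e+10 m = 37.5 Gm.
(b) e = (rₐ − rₚ) / (rₐ + rₚ) = (6e+10 − 1.5e+10) / (6e+10 + 1.5e+10) ≈ 0.6.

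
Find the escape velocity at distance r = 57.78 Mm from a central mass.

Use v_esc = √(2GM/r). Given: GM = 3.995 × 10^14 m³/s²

Convert to SI: r = 57.78 Mm = 5.778e+07 m.
Escape velocity comes from setting total energy to zero: ½v² − GM/r = 0 ⇒ v_esc = √(2GM / r).
v_esc = √(2 · 3.995e+14 / 5.778e+07) m/s ≈ 3719 m/s = 3.719 km/s.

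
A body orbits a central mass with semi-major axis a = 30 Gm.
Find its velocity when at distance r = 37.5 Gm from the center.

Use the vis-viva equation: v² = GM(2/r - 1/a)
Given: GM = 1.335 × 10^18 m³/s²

Convert to SI: a = 30 Gm = 3e+10 m; r = 37.5 Gm = 3.75e+10 m.
Vis-viva: v = √(GM · (2/r − 1/a)).
2/r − 1/a = 2/3.75e+10 − 1/3e+10 = 2e-11 m⁻¹.
v = √(1.335e+18 · 2e-11) m/s ≈ 5167 m/s = 5.167 km/s.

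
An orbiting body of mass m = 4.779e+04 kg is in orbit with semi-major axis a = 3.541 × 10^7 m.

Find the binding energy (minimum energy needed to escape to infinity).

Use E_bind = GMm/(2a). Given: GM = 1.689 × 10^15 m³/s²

Total orbital energy is E = −GMm/(2a); binding energy is E_bind = −E = GMm/(2a).
E_bind = 1.689e+15 · 4.779e+04 / (2 · 3.541e+07) J ≈ 1.14e+12 J = 1.14 TJ.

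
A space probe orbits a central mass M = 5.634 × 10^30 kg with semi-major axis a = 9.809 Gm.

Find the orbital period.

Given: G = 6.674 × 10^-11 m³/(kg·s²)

Convert to SI: a = 9.809 Gm = 9.809e+09 m.
GM = G · M = 6.674e-11 · 5.634e+30 = 3.76013e+20 m³/s².
Kepler's third law: T = 2π √(a³ / GM).
Substituting a = 9.809e+09 m and GM = 3.76013e+20 m³/s²:
T = 2π √((9.809e+09)³ / 3.76013e+20) s
T ≈ 3.148e+05 s = 3.643 days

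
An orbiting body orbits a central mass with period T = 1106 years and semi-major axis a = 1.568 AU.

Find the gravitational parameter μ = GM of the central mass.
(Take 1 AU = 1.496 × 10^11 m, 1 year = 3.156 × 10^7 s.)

Convert to SI: T = 1106 years = 3.49054e+10 s; a = 1.568 AU = 2.34573e+11 m.
GM = 4π² · a³ / T².
GM = 4π² · (2.34573e+11)³ / (3.49054e+10)² m³/s² ≈ 4.182e+14 m³/s² = 4.182 × 10^14 m³/s².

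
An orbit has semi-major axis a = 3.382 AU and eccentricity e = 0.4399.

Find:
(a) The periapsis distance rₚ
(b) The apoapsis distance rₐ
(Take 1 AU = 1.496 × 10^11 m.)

Convert to SI: a = 3.382 AU = 5.05947e+11 m.
(a) rₚ = a(1 − e) = 5.05947e+11 · (1 − 0.4399) = 5.05947e+11 · 0.5601 ≈ 2.834e+11 m = 1.894 AU.
(b) rₐ = a(1 + e) = 5.05947e+11 · (1 + 0.4399) = 5.05947e+11 · 1.4399 ≈ 7.285e+11 m = 4.87 AU.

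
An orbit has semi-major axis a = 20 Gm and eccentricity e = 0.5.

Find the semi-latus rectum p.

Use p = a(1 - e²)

Convert to SI: a = 20 Gm = 2e+10 m.
p = a (1 − e²).
p = 2e+10 · (1 − (0.5)²) = 2e+10 · 0.75 ≈ 1.5e+10 m = 15 Gm.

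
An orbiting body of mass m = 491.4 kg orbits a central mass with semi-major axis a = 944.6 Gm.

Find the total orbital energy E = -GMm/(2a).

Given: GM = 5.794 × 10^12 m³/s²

Convert to SI: a = 944.6 Gm = 9.446e+11 m.
E = −GMm / (2a).
E = −5.794e+12 · 491.4 / (2 · 9.446e+11) J ≈ -1507 J = -1.507 kJ.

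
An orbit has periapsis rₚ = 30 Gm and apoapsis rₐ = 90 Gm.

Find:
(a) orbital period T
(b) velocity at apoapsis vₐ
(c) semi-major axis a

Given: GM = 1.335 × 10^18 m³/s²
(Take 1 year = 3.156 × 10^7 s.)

Convert to SI: rₚ = 30 Gm = 3e+10 m; rₐ = 90 Gm = 9e+10 m.
(a) With a = (rₚ + rₐ)/2 = 6e+10 m, T = 2π √(a³/GM) = 2π √((6e+10)³/1.335e+18) s ≈ 7.992e+07 s
(b) With a = (rₚ + rₐ)/2 = 6e+10 m, vₐ = √(GM (2/rₐ − 1/a)) = √(1.335e+18 · (2/9e+10 − 1/6e+10)) m/s ≈ 2723 m/s
(c) a = (rₚ + rₐ)/2 = (3e+10 + 9e+10)/2 ≈ 6e+10 m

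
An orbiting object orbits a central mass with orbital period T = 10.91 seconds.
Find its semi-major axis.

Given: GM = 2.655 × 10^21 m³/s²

Invert Kepler's third law: a = (GM · T² / (4π²))^(1/3).
Substituting T = 10.91 s and GM = 2.655e+21 m³/s²:
a = (2.655e+21 · (10.91)² / (4π²))^(1/3) m
a ≈ 2e+07 m = 20 Mm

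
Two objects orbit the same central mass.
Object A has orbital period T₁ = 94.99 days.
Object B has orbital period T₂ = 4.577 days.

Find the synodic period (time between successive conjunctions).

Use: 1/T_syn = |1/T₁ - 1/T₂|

Convert to SI: T₁ = 94.99 days = 8.20714e+06 s; T₂ = 4.577 days = 395453 s.
T_syn = |T₁ · T₂ / (T₁ − T₂)|.
T_syn = |8.20714e+06 · 395453 / (8.20714e+06 − 395453)| s ≈ 4.155e+05 s = 4.809 days.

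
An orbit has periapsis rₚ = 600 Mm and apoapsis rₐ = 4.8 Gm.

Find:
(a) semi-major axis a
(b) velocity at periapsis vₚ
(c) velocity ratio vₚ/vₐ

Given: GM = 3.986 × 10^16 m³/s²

Convert to SI: rₚ = 600 Mm = 6e+08 m; rₐ = 4.8 Gm = 4.8e+09 m.
(a) a = (rₚ + rₐ)/2 = (6e+08 + 4.8e+09)/2 ≈ 2.7e+09 m
(b) With a = (rₚ + rₐ)/2 = 2.7e+09 m, vₚ = √(GM (2/rₚ − 1/a)) = √(3.986e+16 · (2/6e+08 − 1/2.7e+09)) m/s ≈ 1.087e+04 m/s
(c) Conservation of angular momentum (rₚvₚ = rₐvₐ) gives vₚ/vₐ = rₐ/rₚ = 4.8e+09/6e+08 ≈ 8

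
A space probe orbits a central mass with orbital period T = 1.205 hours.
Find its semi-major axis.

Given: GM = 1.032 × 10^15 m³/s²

Convert to SI: T = 1.205 hours = 4338 s.
Invert Kepler's third law: a = (GM · T² / (4π²))^(1/3).
Substituting T = 4338 s and GM = 1.032e+15 m³/s²:
a = (1.032e+15 · (4338)² / (4π²))^(1/3) m
a ≈ 7.894e+06 m = 7.894 Mm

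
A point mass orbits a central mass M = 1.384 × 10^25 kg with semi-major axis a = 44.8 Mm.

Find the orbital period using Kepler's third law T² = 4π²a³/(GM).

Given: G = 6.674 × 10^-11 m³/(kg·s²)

Convert to SI: a = 44.8 Mm = 4.48e+07 m.
GM = G · M = 6.674e-11 · 1.384e+25 = 9.23682e+14 m³/s².
Kepler's third law: T = 2π √(a³ / GM).
Substituting a = 4.48e+07 m and GM = 9.23682e+14 m³/s²:
T = 2π √((4.48e+07)³ / 9.23682e+14) s
T ≈ 6.199e+04 s = 17.22 hours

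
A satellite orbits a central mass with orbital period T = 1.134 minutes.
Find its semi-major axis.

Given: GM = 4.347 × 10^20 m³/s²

Convert to SI: T = 1.134 minutes = 68.04 s.
Invert Kepler's third law: a = (GM · T² / (4π²))^(1/3).
Substituting T = 68.04 s and GM = 4.347e+20 m³/s²:
a = (4.347e+20 · (68.04)² / (4π²))^(1/3) m
a ≈ 3.708e+07 m = 37.08 Mm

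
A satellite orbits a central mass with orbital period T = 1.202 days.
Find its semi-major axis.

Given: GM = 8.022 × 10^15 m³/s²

Convert to SI: T = 1.202 days = 103853 s.
Invert Kepler's third law: a = (GM · T² / (4π²))^(1/3).
Substituting T = 103853 s and GM = 8.022e+15 m³/s²:
a = (8.022e+15 · (103853)² / (4π²))^(1/3) m
a ≈ 1.299e+08 m = 1.299 × 10^8 m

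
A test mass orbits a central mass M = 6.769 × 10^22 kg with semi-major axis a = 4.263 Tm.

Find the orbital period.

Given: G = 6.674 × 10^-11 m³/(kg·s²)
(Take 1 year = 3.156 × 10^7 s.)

Convert to SI: a = 4.263 Tm = 4.263e+12 m.
GM = G · M = 6.674e-11 · 6.769e+22 = 4.51763e+12 m³/s².
Kepler's third law: T = 2π √(a³ / GM).
Substituting a = 4.263e+12 m and GM = 4.51763e+12 m³/s²:
T = 2π √((4.263e+12)³ / 4.51763e+12) s
T ≈ 2.602e+13 s = 8.244e+05 years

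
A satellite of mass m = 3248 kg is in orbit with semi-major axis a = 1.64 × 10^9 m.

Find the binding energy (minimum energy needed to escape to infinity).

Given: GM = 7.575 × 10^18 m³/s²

Total orbital energy is E = −GMm/(2a); binding energy is E_bind = −E = GMm/(2a).
E_bind = 7.575e+18 · 3248 / (2 · 1.64e+09) J ≈ 7.501e+12 J = 7.501 TJ.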